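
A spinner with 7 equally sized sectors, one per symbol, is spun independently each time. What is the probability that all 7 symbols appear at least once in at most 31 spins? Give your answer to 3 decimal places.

Let A_i be the event that symbol i is missing after 31 spins. By inclusion–exclusion on the A_i,
P(all seen) = Σ_{j=0}^{7} (-1)^j C(7,j)((7-j)/7)^31
= 1.0000 - 0.0589 + 0.0006 - 0.0000 + 0.0000 - 0.0000 + 0.0000 - 0.0000
= 0.9418.

0.942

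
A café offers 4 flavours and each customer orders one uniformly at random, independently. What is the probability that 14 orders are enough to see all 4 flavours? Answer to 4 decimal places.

0.9291

Let A_i be the event that flavour i is missing after 14 orders. By inclusion–exclusion on the A_i,
P(all seen) = Σ_{j=0}^{4} (-1)^j C(4,j)((4-j)/4)^14
= 1.00000 - 0.07127 + 0.00037 - 0.00000 + 0.00000
= 0.92909.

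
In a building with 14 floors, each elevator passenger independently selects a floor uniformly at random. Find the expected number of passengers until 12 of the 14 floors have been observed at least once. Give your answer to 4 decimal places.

24.5219

With k distinct floors already seen, the next new one arrives after an expected 14/(14-k) passengers.
Sum over k = 0,...,11: E = 14/14 + 14/13 + 14/12 + ... + 14/4 + 14/3 = 24.52187.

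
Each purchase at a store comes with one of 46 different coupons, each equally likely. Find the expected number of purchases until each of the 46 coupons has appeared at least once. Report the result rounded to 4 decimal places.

203.1676

The wait to go from k to k+1 distinct coupons is geometric with mean 46/(46-k).
E[T] = 46/46 + 46/45 + 46/44 + ... + 46/2 + 46/1 = 46·H_{46}.
H_{46} = 4.41669, so E[T] = 203.16761.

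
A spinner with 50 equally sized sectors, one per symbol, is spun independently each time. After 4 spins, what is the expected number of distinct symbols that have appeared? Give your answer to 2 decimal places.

For each symbol, P(seen in 4 spins) = 1 - (49/50)^4 = 0.078.
By linearity of expectation, E[distinct seen] = 50·(1 - (49/50)^4) = 3.882.

3.88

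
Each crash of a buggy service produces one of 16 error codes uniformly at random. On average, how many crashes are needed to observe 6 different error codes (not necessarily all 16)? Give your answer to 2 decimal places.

With k distinct error codes already seen, the next new one arrives after an expected 16/(16-k) crashes.
Sum over k = 0,...,5: E = 16/16 + 16/15 + 16/14 + 16/13 + 16/12 + 16/11 = 7.228.

7.23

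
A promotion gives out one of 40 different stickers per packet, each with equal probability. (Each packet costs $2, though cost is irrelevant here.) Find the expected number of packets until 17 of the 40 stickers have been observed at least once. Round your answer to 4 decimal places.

Going from k to k+1 distinct takes a geometric number of packets with mean 40/(40-k).
Sum over k = 0,...,16: E = 40/40 + 40/39 + 40/38 + ... + 40/25 + 40/24 = 21.77006.

21.7701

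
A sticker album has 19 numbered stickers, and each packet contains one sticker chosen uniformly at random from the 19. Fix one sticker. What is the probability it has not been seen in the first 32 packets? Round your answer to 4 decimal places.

Each packet misses the fixed sticker with probability (19-1)/19 = 18/19, independently.
P(still missing after 32) = (18/19)^32 = 0.17726.

0.1773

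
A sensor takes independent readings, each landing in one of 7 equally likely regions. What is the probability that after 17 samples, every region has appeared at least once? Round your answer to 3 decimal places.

0.557

By inclusion–exclusion over which regions are missing,
P(all seen) = Σ_{j=0}^{7} (-1)^j C(7,j)((7-j)/7)^17
= 1.0000 - 0.5093 + 0.0689 - 0.0026 + 0.0000 - 0.0000 + 0.0000 - 0.0000
= 0.5570.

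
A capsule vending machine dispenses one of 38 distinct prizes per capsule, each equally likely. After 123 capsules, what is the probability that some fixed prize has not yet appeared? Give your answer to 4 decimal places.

Each capsule misses the fixed prize with probability (38-1)/38 = 37/38, independently.
P(still missing after 123) = (37/38)^123 = 0.03762.

0.0376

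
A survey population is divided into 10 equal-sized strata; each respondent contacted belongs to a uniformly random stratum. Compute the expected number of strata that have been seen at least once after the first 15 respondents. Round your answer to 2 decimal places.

7.94

For each stratum, P(seen in 15 respondents) = 1 - (9/10)^15 = 0.794.
By linearity of expectation, E[distinct seen] = 10·(1 - (9/10)^15) = 7.941.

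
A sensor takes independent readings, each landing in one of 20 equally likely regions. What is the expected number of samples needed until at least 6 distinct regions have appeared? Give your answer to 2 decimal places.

With k distinct regions already seen, the next new one arrives after an expected 20/(20-k) samples.
Sum over k = 0,...,5: E = 20/20 + 20/19 + 20/18 + 20/17 + 20/16 + 20/15 = 6.924.

6.92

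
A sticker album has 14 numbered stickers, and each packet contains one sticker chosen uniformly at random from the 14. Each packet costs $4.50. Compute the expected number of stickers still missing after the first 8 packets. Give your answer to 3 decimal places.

For each sticker, P(unseen after 8) = (13/14)^8 = 0.5527.
By linearity of expectation, E[unseen] = 14·(13/14)^8 = 7.7384.

7.738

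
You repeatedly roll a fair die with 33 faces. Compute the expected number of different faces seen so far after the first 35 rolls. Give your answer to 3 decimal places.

21.760

For each face, P(seen in 35 rolls) = 1 - (32/33)^35 = 0.6594.
By linearity of expectation, E[distinct seen] = 33·(1 - (32/33)^35) = 21.7598.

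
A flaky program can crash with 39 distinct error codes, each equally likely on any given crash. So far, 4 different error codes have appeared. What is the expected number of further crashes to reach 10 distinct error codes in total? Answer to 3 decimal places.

From k distinct to k+1 distinct takes on average 39/(39-k) crashes.
Sum over k = 4,...,9: E = 39/35 + 39/34 + 39/33 + 39/32 + 39/31 + 39/30 = 7.2200.

7.220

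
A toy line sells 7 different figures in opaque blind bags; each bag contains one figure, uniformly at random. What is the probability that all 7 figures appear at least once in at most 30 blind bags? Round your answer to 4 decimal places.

0.9322

Let A_i be the event that figure i is missing after 30 blind bags. By inclusion–exclusion on the A_i,
P(all seen) = Σ_{j=0}^{7} (-1)^j C(7,j)((7-j)/7)^30
= 1.00000 - 0.06866 + 0.00087 - 0.00000 + 0.00000 - 0.00000 + 0.00000 - 0.00000
= 0.93221.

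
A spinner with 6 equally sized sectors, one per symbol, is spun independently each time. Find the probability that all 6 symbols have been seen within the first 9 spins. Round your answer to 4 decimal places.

0.1890

Let A_i be the event that symbol i is missing after 9 spins. By inclusion–exclusion on the A_i,
P(all seen) = Σ_{j=0}^{6} (-1)^j C(6,j)((6-j)/6)^9
= 1.00000 - 1.16284 + 0.39018 - 0.03906 + 0.00076 - 0.00000 + 0.00000
= 0.18904.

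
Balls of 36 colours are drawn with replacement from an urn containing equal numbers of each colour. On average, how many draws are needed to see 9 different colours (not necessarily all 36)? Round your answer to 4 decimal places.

With k distinct colours already seen, the next new one arrives after an expected 36/(36-k) draws.
Sum over k = 0,...,8: E = 36/36 + 36/35 + 36/34 + ... + 36/29 + 36/28 = 10.19169.

10.1917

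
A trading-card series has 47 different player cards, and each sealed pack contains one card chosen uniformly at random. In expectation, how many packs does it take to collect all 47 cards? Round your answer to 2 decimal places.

Split into phases: going from k distinct to k+1 distinct takes on average 47/(47-k) packs.
E[T] = 47/47 + 47/46 + 47/45 + ... + 47/2 + 47/1 = 47·H_{47}.
H_{47} = 4.438, so E[T] = 208.584.

208.58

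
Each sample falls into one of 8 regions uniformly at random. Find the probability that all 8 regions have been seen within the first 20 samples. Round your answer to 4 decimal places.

0.5306

Let A_i be the event that region i is missing after 20 samples. By inclusion–exclusion on the A_i,
P(all seen) = Σ_{j=0}^{8} (-1)^j C(8,j)((8-j)/8)^20
= 1.00000 - 0.55367 + 0.08879 - 0.00463 + 0.00007 - 0.00000 + 0.00000 - 0.00000 + 0.00000
= 0.53056.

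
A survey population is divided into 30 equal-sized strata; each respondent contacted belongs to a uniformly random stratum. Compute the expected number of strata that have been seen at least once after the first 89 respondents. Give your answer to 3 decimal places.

For each stratum, P(seen in 89 respondents) = 1 - (29/30)^89 = 0.9511.
By linearity of expectation, E[distinct seen] = 30·(1 - (29/30)^89) = 28.5319.

28.532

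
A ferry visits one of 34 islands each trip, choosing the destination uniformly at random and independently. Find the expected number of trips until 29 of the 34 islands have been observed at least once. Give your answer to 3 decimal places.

62.386

With k distinct islands already seen, the next new one arrives after an expected 34/(34-k) trips.
Sum over k = 0,...,28: E = 34/34 + 34/33 + 34/32 + ... + 34/7 + 34/6 = 62.3858.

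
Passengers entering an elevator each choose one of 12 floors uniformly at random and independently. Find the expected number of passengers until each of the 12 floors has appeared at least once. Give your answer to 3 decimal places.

After k distinct floors have appeared, the next passenger gives a new one with probability (12-k)/12, so the expected wait for the (k+1)-th is 12/(12-k).
E[T] = 12/12 + 12/11 + 12/10 + ... + 12/2 + 12/1 = 12·H_{12}.
H_{12} = 3.1032, so E[T] = 37.2385.

37.239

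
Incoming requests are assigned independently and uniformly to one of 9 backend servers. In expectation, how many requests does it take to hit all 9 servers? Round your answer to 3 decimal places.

25.461

Split into phases: going from k distinct to k+1 distinct takes on average 9/(9-k) requests.
E[T] = 9/9 + 9/8 + 9/7 + ... + 9/2 + 9/1 = 9·H_{9}.
H_{9} = 2.8290, so E[T] = 25.4607.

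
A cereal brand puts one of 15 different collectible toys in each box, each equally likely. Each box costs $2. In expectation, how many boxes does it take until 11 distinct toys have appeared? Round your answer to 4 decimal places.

With k distinct toys already seen, the next new one arrives after an expected 15/(15-k) boxes.
Sum over k = 0,...,10: E = 15/15 + 15/14 + 15/13 + ... + 15/6 + 15/5 = 18.52343.

18.5234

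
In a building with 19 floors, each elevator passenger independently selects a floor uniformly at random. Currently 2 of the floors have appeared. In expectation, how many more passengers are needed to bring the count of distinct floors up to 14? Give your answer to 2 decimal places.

21.97

From k distinct to k+1 distinct takes on average 19/(19-k) passengers.
Sum over k = 2,...,13: E = 19/17 + 19/16 + 19/15 + ... + 19/7 + 19/6 = 21.968.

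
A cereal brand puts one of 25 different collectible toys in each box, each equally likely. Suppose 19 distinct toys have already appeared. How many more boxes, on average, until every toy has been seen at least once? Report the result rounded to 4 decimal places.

From k distinct to k+1 distinct takes on average 25/(25-k) boxes.
Sum over k = 19,...,24: E = 25/6 + 25/5 + 25/4 + 25/3 + 25/2 + 25/1 = 61.25000.

61.2500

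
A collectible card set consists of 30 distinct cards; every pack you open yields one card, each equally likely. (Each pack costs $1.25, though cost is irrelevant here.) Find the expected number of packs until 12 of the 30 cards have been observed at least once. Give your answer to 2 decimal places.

With k distinct cards already seen, the next new one arrives after an expected 30/(30-k) packs.
Sum over k = 0,...,11: E = 30/30 + 30/29 + 30/28 + ... + 30/20 + 30/19 = 14.996.

15.00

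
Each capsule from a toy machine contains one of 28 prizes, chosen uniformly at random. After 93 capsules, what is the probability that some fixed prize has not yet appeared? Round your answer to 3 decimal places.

On each capsule the fixed prize fails to appear with probability 27/28.
P(still missing after 93) = (27/28)^93 = 0.0340.

0.034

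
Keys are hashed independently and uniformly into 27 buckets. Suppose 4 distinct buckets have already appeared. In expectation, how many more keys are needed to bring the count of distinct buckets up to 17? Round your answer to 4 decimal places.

The wait to go from k to k+1 distinct buckets is geometric with mean 27/(27-k).
Sum over k = 4,...,16: E = 27/23 + 27/22 + 27/21 + ... + 27/12 + 27/11 = 21.74373.

21.7437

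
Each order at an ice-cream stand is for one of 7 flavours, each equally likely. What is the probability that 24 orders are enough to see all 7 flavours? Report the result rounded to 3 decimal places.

0.833

Let A_i be the event that flavour i is missing after 24 orders. By inclusion–exclusion on the A_i,
P(all seen) = Σ_{j=0}^{7} (-1)^j C(7,j)((7-j)/7)^24
= 1.0000 - 0.1731 + 0.0065 - 0.0001 + 0.0000 - 0.0000 + 0.0000 - 0.0000
= 0.8334.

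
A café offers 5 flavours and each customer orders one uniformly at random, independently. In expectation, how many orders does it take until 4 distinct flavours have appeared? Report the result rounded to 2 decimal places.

Going from k to k+1 distinct takes a geometric number of orders with mean 5/(5-k).
Sum over k = 0,...,3: E = 5/5 + 5/4 + 5/3 + 5/2 = 6.417.

6.42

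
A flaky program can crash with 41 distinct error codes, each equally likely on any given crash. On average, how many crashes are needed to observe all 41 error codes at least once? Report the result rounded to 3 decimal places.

176.420

The wait to go from k to k+1 distinct error codes is geometric with mean 41/(41-k).
E[T] = 41/41 + 41/40 + 41/39 + ... + 41/2 + 41/1 = 41·H_{41}.
H_{41} = 4.3029, so E[T] = 176.4203.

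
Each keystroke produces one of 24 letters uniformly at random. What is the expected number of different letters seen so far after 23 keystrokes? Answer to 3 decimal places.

For each letter, P(seen in 23 keystrokes) = 1 - (23/24)^23 = 0.6243.
By linearity of expectation, E[distinct seen] = 24·(1 - (23/24)^23) = 14.9824.

14.982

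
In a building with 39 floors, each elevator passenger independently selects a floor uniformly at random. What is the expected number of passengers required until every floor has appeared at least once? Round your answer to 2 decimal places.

165.89

After k distinct floors have appeared, the next passenger gives a new one with probability (39-k)/39, so the expected wait for the (k+1)-th is 39/(39-k).
E[T] = 39/39 + 39/38 + 39/37 + ... + 39/2 + 39/1 = 39·H_{39}.
H_{39} = 4.254, so E[T] = 165.888.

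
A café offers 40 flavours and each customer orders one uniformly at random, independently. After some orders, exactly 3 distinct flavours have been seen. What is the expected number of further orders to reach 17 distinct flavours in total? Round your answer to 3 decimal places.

18.692

With k distinct flavours already seen, the next new one takes an expected 40/(40-k) orders.
Sum over k = 3,...,16: E = 40/37 + 40/36 + 40/35 + ... + 40/25 + 40/24 = 18.6918.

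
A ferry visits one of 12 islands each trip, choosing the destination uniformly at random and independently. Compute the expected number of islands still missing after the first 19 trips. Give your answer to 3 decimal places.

2.297

For each island, P(unseen after 19) = (11/12)^19 = 0.1914.
By linearity of expectation, E[unseen] = 12·(11/12)^19 = 2.2972.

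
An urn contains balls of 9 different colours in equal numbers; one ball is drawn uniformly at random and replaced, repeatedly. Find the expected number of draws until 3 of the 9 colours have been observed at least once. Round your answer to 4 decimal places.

3.4107

Going from k to k+1 distinct takes a geometric number of draws with mean 9/(9-k).
Sum over k = 0,...,2: E = 9/9 + 9/8 + 9/7 = 3.41071.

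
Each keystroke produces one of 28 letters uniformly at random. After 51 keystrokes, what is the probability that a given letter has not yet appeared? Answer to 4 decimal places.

0.1565

On each keystroke the fixed letter fails to appear with probability 27/28.
P(still missing after 51) = (27/28)^51 = 0.15649.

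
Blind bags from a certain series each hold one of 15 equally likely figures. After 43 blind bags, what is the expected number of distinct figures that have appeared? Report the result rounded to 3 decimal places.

For each figure, P(seen in 43 blind bags) = 1 - (14/15)^43 = 0.9485.
By linearity of expectation, E[distinct seen] = 15·(1 - (14/15)^43) = 14.2279.

14.228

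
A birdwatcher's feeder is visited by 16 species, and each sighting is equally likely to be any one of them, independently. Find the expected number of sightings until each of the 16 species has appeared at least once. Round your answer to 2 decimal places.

After k distinct species have appeared, the next sighting gives a new one with probability (16-k)/16, so the expected wait for the (k+1)-th is 16/(16-k).
E[T] = 16/16 + 16/15 + 16/14 + ... + 16/2 + 16/1 = 16·H_{16}.
H_{16} = 3.381, so E[T] = 54.092.

54.09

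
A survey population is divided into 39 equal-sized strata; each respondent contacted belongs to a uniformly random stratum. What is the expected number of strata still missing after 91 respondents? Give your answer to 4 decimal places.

For each stratum, P(unseen after 91) = (38/39)^91 = 0.09406.
By linearity of expectation, E[unseen] = 39·(38/39)^91 = 3.66853.

3.6685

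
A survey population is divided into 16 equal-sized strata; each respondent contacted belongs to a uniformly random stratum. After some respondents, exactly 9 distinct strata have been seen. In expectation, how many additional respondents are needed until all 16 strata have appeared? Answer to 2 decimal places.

41.49

The wait to go from k to k+1 distinct strata is geometric with mean 16/(16-k).
Sum over k = 9,...,15: E = 16/7 + 16/6 + 16/5 + ... + 16/2 + 16/1 = 41.486.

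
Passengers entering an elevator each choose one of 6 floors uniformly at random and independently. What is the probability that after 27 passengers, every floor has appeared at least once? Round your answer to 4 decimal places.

Let A_i be the event that floor i is missing after 27 passengers. By inclusion–exclusion on the A_i,
P(all seen) = Σ_{j=0}^{6} (-1)^j C(6,j)((6-j)/6)^27
= 1.00000 - 0.04368 + 0.00026 - 0.00000 + 0.00000 - 0.00000 + 0.00000
= 0.95659.

0.9566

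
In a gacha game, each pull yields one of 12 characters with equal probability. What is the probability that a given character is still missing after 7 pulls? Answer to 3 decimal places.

Each pull misses the fixed character with probability (12-1)/12 = 11/12, independently.
P(still missing after 7) = (11/12)^7 = 0.5439.

0.544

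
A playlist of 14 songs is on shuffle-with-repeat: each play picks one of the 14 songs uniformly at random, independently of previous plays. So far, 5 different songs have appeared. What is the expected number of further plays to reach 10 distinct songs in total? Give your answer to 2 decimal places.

10.44

The wait to go from k to k+1 distinct songs is geometric with mean 14/(14-k).
Sum over k = 5,...,9: E = 14/9 + 14/8 + 14/7 + 14/6 + 14/5 = 10.439.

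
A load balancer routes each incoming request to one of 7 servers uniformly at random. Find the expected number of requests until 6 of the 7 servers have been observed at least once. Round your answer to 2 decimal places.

Going from k to k+1 distinct takes a geometric number of requests with mean 7/(7-k).
Sum over k = 0,...,5: E = 7/7 + 7/6 + 7/5 + 7/4 + 7/3 + 7/2 = 11.150.

11.15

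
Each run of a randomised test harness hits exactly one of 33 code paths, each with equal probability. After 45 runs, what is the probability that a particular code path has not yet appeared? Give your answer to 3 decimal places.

On each run the fixed code path fails to appear with probability 32/33.
P(still missing after 45) = (32/33)^45 = 0.2504.

0.250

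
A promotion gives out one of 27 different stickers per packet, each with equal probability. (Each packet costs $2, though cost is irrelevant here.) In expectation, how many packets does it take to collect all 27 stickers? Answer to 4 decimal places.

105.0693

The wait to go from k to k+1 distinct stickers is geometric with mean 27/(27-k).
E[T] = 27/27 + 27/26 + 27/25 + ... + 27/2 + 27/1 = 27·H_{27}.
H_{27} = 3.89146, so E[T] = 105.06933.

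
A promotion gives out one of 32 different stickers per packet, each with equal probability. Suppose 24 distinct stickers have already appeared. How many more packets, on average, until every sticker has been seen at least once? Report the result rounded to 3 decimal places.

With k distinct stickers already seen, the next new one takes an expected 32/(32-k) packets.
Sum over k = 24,...,31: E = 32/8 + 32/7 + 32/6 + ... + 32/2 + 32/1 = 86.9714.

86.971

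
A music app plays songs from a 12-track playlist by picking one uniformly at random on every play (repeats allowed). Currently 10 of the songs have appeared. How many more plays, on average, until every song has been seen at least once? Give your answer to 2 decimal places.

From k distinct to k+1 distinct takes on average 12/(12-k) plays.
Sum over k = 10,...,11: E = 12/2 + 12/1 = 18.000.

18.00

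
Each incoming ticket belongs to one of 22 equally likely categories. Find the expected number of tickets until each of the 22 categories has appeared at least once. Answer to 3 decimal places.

81.198

The wait to go from k to k+1 distinct categories is geometric with mean 22/(22-k).
E[T] = 22/22 + 22/21 + 22/20 + ... + 22/2 + 22/1 = 22·H_{22}.
H_{22} = 3.6908, so E[T] = 81.1979.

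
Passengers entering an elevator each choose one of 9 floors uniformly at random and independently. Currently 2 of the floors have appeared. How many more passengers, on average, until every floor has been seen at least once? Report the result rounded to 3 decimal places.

23.336

From k distinct to k+1 distinct takes on average 9/(9-k) passengers.
Sum over k = 2,...,8: E = 9/7 + 9/6 + 9/5 + ... + 9/2 + 9/1 = 23.3357.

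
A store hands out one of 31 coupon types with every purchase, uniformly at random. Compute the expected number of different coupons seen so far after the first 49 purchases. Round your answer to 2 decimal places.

For each coupon, P(seen in 49 purchases) = 1 - (30/31)^49 = 0.799.
By linearity of expectation, E[distinct seen] = 31·(1 - (30/31)^49) = 24.783.

24.78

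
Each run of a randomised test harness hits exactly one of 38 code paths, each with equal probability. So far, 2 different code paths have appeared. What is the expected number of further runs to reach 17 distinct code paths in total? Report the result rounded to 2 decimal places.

The wait to go from k to k+1 distinct code paths is geometric with mean 38/(38-k).
Sum over k = 2,...,16: E = 38/36 + 38/35 + 38/34 + ... + 38/23 + 38/22 = 20.110.

20.11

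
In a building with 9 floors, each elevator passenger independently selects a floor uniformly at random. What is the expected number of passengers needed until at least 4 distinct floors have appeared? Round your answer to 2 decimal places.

With k distinct floors already seen, the next new one arrives after an expected 9/(9-k) passengers.
Sum over k = 0,...,3: E = 9/9 + 9/8 + 9/7 + 9/6 = 4.911.

4.91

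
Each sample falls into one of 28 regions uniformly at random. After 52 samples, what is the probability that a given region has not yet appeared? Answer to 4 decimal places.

Each sample misses the fixed region with probability (28-1)/28 = 27/28, independently.
P(still missing after 52) = (27/28)^52 = 0.15090.

0.1509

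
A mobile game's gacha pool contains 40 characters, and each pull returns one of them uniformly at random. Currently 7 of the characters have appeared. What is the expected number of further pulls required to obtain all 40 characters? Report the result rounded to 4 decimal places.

With k distinct characters already seen, the next new one takes an expected 40/(40-k) pulls.
Sum over k = 7,...,39: E = 40/33 + 40/32 + 40/31 + ... + 40/2 + 40/1 = 163.55193.

163.5519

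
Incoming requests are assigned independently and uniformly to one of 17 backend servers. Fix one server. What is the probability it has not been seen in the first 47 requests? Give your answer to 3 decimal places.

0.058

Each request misses the fixed server with probability (17-1)/17 = 16/17, independently.
P(still missing after 47) = (16/17)^47 = 0.0579.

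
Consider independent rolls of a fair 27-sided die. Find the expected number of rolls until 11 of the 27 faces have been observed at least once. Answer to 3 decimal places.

With k distinct faces already seen, the next new one arrives after an expected 27/(27-k) rolls.
Sum over k = 0,...,10: E = 27/27 + 27/26 + 27/25 + ... + 27/18 + 27/17 = 13.7896.

13.790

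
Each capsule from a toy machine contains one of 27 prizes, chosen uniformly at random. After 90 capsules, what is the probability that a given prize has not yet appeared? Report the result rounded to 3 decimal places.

0.033

Each capsule misses the fixed prize with probability (27-1)/27 = 26/27, independently.
P(still missing after 90) = (26/27)^90 = 0.0335.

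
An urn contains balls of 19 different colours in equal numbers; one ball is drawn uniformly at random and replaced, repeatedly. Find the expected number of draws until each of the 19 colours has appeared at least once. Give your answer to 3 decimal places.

67.407

After k distinct colours have appeared, the next draw gives a new one with probability (19-k)/19, so the expected wait for the (k+1)-th is 19/(19-k).
E[T] = 19/19 + 19/18 + 19/17 + ... + 19/2 + 19/1 = 19·H_{19}.
H_{19} = 3.5477, so E[T] = 67.4071.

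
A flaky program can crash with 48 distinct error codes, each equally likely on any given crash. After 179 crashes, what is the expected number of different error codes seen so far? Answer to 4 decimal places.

For each error code, P(seen in 179 crashes) = 1 - (47/48)^179 = 0.97691.
By linearity of expectation, E[distinct seen] = 48·(1 - (47/48)^179) = 46.89191.

46.8919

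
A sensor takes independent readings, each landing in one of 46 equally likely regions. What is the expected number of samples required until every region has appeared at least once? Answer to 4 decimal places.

Split into phases: going from k distinct to k+1 distinct takes on average 46/(46-k) samples.
E[T] = 46/46 + 46/45 + 46/44 + ... + 46/2 + 46/1 = 46·H_{46}.
H_{46} = 4.41669, so E[T] = 203.16761.

203.1676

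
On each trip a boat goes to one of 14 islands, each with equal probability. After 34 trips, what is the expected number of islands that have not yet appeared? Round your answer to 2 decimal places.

1.13

For each island, P(unseen after 34) = (13/14)^34 = 0.080.
By linearity of expectation, E[unseen] = 14·(13/14)^34 = 1.127.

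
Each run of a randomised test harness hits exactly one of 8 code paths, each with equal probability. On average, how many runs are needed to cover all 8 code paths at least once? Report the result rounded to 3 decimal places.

After k distinct code paths have appeared, the next run gives a new one with probability (8-k)/8, so the expected wait for the (k+1)-th is 8/(8-k).
E[T] = 8/8 + 8/7 + 8/6 + ... + 8/2 + 8/1 = 8·H_{8}.
H_{8} = 2.7179, so E[T] = 21.7429.

21.743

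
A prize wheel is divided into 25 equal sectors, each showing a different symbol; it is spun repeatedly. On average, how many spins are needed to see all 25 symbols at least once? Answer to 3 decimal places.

95.399

Split into phases: going from k distinct to k+1 distinct takes on average 25/(25-k) spins.
E[T] = 25/25 + 25/24 + 25/23 + ... + 25/2 + 25/1 = 25·H_{25}.
H_{25} = 3.8160, so E[T] = 95.3990.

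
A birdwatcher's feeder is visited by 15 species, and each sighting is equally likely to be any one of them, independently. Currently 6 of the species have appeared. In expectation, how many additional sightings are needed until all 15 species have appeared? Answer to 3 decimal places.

42.435

From k distinct to k+1 distinct takes on average 15/(15-k) sightings.
Sum over k = 6,...,14: E = 15/9 + 15/8 + 15/7 + ... + 15/2 + 15/1 = 42.4345.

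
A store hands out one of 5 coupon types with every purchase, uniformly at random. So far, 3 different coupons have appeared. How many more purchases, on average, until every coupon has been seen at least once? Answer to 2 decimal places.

7.50

From k distinct to k+1 distinct takes on average 5/(5-k) purchases.
Sum over k = 3,...,4: E = 5/2 + 5/1 = 7.500.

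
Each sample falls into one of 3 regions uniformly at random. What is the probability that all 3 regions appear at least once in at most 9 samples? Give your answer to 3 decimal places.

Let A_i be the event that region i is missing after 9 samples. By inclusion–exclusion on the A_i,
P(all seen) = Σ_{j=0}^{3} (-1)^j C(3,j)((3-j)/3)^9
= 1.0000 - 0.0780 + 0.0002 - 0.0000
= 0.9221.

0.922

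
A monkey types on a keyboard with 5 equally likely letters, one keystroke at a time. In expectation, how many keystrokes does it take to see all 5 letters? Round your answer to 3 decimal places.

Split into phases: going from k distinct to k+1 distinct takes on average 5/(5-k) keystrokes.
E[T] = 5/5 + 5/4 + 5/3 + 5/2 + 5/1 = 5·H_{5}.
H_{5} = 2.2833, so E[T] = 11.4167.

11.417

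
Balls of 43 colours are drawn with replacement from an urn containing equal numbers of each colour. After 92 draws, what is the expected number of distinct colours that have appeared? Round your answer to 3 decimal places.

For each colour, P(seen in 92 draws) = 1 - (42/43)^92 = 0.8852.
By linearity of expectation, E[distinct seen] = 43·(1 - (42/43)^92) = 38.0648.

38.065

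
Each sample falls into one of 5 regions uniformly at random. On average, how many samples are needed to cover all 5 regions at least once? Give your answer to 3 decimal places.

11.417

The wait to go from k to k+1 distinct regions is geometric with mean 5/(5-k).
E[T] = 5/5 + 5/4 + 5/3 + 5/2 + 5/1 = 5·H_{5}.
H_{5} = 2.2833, so E[T] = 11.4167.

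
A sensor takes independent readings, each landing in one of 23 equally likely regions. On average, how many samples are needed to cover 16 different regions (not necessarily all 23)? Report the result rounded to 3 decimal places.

26.253

Going from k to k+1 distinct takes a geometric number of samples with mean 23/(23-k).
Sum over k = 0,...,15: E = 23/23 + 23/22 + 23/21 + ... + 23/9 + 23/8 = 26.2530.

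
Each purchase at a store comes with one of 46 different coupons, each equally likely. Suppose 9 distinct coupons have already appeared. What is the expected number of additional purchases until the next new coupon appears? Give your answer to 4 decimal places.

The number of purchases until the next new coupon is geometric with success probability 37/46, so its mean is 46/37.
E = 46/37 = 1.24324.

1.2432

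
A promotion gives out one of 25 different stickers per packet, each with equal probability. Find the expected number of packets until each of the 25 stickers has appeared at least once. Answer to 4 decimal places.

The wait to go from k to k+1 distinct stickers is geometric with mean 25/(25-k).
E[T] = 25/25 + 25/24 + 25/23 + ... + 25/2 + 25/1 = 25·H_{25}.
H_{25} = 3.81596, so E[T] = 95.39895.

95.3990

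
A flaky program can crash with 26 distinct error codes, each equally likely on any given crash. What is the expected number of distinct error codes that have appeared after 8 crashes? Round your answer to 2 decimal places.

For each error code, P(seen in 8 crashes) = 1 - (25/26)^8 = 0.269.
By linearity of expectation, E[distinct seen] = 26·(1 - (25/26)^8) = 7.002.

7.00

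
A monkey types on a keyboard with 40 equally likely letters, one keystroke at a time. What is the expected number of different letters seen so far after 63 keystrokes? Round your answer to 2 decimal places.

For each letter, P(seen in 63 keystrokes) = 1 - (39/40)^63 = 0.797.
By linearity of expectation, E[distinct seen] = 40·(1 - (39/40)^63) = 31.884.

31.88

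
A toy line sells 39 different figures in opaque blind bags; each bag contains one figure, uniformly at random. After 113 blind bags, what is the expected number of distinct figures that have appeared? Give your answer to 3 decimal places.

For each figure, P(seen in 113 blind bags) = 1 - (38/39)^113 = 0.9469.
By linearity of expectation, E[distinct seen] = 39·(1 - (38/39)^113) = 36.9284.

36.928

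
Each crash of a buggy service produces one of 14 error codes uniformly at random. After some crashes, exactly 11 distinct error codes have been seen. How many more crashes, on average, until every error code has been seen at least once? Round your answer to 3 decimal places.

25.667

With k distinct error codes already seen, the next new one takes an expected 14/(14-k) crashes.
Sum over k = 11,...,13: E = 14/3 + 14/2 + 14/1 = 25.6667.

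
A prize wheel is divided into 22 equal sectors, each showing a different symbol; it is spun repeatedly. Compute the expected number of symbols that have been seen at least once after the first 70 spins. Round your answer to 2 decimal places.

21.15

For each symbol, P(seen in 70 spins) = 1 - (21/22)^70 = 0.961.
By linearity of expectation, E[distinct seen] = 22·(1 - (21/22)^70) = 21.152.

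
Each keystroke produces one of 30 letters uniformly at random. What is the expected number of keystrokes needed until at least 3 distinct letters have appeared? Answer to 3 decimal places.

With k distinct letters already seen, the next new one arrives after an expected 30/(30-k) keystrokes.
Sum over k = 0,...,2: E = 30/30 + 30/29 + 30/28 = 3.1059.

3.106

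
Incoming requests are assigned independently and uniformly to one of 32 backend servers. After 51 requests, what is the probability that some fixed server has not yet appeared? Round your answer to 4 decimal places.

0.1981

On each request the fixed server fails to appear with probability 31/32.
P(still missing after 51) = (31/32)^51 = 0.19806.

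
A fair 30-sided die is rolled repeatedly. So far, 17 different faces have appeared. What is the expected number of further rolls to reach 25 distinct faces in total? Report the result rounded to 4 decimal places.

The wait to go from k to k+1 distinct faces is geometric with mean 30/(30-k).
Sum over k = 17,...,24: E = 30/13 + 30/12 + 30/11 + ... + 30/7 + 30/6 = 26.90401.

26.9040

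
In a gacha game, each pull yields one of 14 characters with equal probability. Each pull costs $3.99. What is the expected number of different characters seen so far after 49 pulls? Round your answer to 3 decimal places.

For each character, P(seen in 49 pulls) = 1 - (13/14)^49 = 0.9735.
By linearity of expectation, E[distinct seen] = 14·(1 - (13/14)^49) = 13.6293.

13.629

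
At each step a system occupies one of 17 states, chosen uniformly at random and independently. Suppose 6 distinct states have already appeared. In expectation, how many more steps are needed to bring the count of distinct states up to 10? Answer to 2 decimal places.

7.26

From k distinct to k+1 distinct takes on average 17/(17-k) steps.
Sum over k = 6,...,9: E = 17/11 + 17/10 + 17/9 + 17/8 = 7.259.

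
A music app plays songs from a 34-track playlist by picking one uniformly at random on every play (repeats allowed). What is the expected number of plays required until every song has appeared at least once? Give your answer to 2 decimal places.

Split into phases: going from k distinct to k+1 distinct takes on average 34/(34-k) plays.
E[T] = 34/34 + 34/33 + 34/32 + ... + 34/2 + 34/1 = 34·H_{34}.
H_{34} = 4.118, so E[T] = 140.019.

140.02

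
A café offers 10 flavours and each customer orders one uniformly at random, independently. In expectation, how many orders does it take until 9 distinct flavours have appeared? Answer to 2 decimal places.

Going from k to k+1 distinct takes a geometric number of orders with mean 10/(10-k).
Sum over k = 0,...,8: E = 10/10 + 10/9 + 10/8 + ... + 10/3 + 10/2 = 19.290.

19.29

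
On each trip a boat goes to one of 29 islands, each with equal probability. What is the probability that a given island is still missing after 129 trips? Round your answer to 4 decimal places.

Each trip misses the fixed island with probability (29-1)/29 = 28/29, independently.
P(still missing after 129) = (28/29)^129 = 0.01082.

0.0108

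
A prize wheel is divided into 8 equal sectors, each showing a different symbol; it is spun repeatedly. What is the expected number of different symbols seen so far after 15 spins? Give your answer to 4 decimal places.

For each symbol, P(seen in 15 spins) = 1 - (7/8)^15 = 0.86507.
By linearity of expectation, E[distinct seen] = 8·(1 - (7/8)^15) = 6.92053.

6.9205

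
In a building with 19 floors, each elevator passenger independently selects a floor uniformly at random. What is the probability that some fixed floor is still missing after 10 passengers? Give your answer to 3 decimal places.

0.582

Each passenger misses the fixed floor with probability (19-1)/19 = 18/19, independently.
P(still missing after 10) = (18/19)^10 = 0.5824.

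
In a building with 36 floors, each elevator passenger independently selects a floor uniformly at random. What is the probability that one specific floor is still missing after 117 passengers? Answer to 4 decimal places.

0.0370

On each passenger the fixed floor fails to appear with probability 35/36.
P(still missing after 117) = (35/36)^117 = 0.03703.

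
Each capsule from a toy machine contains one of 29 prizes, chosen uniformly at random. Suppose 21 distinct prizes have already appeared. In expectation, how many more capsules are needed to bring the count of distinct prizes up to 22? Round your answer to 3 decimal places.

From k distinct to k+1 distinct takes on average 29/(29-k) capsules.
Only the k = 21 term is needed: E = 29/8 = 3.6250.

3.625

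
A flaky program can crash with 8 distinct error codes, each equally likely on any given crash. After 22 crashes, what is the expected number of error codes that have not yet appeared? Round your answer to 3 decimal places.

For each error code, P(unseen after 22) = (7/8)^22 = 0.0530.
By linearity of expectation, E[unseen] = 8·(7/8)^22 = 0.4239.

0.424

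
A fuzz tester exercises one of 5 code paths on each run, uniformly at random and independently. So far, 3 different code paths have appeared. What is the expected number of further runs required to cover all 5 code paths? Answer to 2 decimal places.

7.50

With k distinct code paths already seen, the next new one takes an expected 5/(5-k) runs.
Sum over k = 3,...,4: E = 5/2 + 5/1 = 7.500.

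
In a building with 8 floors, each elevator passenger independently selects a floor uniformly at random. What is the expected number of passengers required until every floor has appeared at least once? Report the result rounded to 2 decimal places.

21.74

After k distinct floors have appeared, the next passenger gives a new one with probability (8-k)/8, so the expected wait for the (k+1)-th is 8/(8-k).
E[T] = 8/8 + 8/7 + 8/6 + ... + 8/2 + 8/1 = 8·H_{8}.
H_{8} = 2.718, so E[T] = 21.743.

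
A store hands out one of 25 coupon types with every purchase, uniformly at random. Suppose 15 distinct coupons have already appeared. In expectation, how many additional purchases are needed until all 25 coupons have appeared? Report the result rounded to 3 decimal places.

With k distinct coupons already seen, the next new one takes an expected 25/(25-k) purchases.
Sum over k = 15,...,24: E = 25/10 + 25/9 + 25/8 + ... + 25/2 + 25/1 = 73.2242.

73.224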